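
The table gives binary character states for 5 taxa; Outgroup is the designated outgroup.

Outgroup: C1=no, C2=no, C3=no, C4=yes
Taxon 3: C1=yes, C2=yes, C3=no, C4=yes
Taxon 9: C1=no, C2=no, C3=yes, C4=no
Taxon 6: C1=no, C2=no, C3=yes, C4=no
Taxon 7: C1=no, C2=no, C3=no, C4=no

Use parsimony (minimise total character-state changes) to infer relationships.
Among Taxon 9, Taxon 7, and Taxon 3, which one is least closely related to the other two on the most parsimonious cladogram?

Taxon 3

Character polarity is set by the outgroup: the derived state is whichever differs from the outgroup's state, so for C4 the derived state is 'no', and for the remaining characters it is 'yes'.
C1: derived state 'yes' in Taxon 3 only — an autapomorphy, so it tells us nothing about relationships among taxa.
C2: derived state 'yes' in Taxon 3 only — an autapomorphy, so it tells us nothing about relationships among taxa.
C3 (derived state 'yes') is shared by Taxon 6 and Taxon 9 — a synapomorphy uniting that clade.
Only Taxon 6, Taxon 7, and Taxon 9 show the derived state 'no' for C4, supporting them as a clade.
Most parsimonious ingroup topology: (Taxon 3,((Taxon 9,Taxon 6),Taxon 7)).
Taxon 9 and Taxon 7 share a more recent common ancestor with each other than either does with Taxon 3, so Taxon 3 is the least closely related of the three.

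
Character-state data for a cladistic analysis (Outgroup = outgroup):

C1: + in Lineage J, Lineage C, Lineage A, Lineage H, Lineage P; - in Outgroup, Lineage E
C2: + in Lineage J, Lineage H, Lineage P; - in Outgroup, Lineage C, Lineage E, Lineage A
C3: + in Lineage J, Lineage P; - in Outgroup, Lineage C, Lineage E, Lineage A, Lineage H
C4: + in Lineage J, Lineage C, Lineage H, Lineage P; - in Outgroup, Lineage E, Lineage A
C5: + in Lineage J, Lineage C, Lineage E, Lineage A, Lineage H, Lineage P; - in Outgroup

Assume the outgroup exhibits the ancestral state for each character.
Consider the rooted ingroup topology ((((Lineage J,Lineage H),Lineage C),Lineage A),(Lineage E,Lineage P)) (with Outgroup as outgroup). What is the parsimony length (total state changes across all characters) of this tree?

9

Map each character onto ((((Lineage J,Lineage H),Lineage C),Lineage A),(Lineage E,Lineage P)) (rooted by Outgroup) and count the minimum state changes it requires (Fitch parsimony):
C1: 2; C2: 2; C3: 2; C4: 2; C5: 1.
Total tree length = 9.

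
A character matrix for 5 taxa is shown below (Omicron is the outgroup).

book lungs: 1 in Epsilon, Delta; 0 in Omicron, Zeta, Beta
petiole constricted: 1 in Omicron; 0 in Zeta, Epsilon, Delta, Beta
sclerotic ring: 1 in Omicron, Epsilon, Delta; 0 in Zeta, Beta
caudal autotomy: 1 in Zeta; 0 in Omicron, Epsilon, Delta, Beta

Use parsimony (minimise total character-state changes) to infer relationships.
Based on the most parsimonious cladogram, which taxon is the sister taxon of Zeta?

Character polarity is set by the outgroup: the derived state is whichever differs from the outgroup's state, so for petiole constricted, sclerotic ring the derived state is '0', and for the remaining characters it is '1'.
book lungs: derived state '1' in Delta and Epsilon only — synapomorphy for {Delta, Epsilon}.
petiole constricted (derived state '0') is shared by all ingroup taxa — unites the whole ingroup.
Only Beta and Zeta show the derived state '0' for sclerotic ring, supporting them as a clade.
caudal autotomy: derived state '1' in Zeta only — an autapomorphy, so it tells us nothing about relationships among taxa.
Most parsimonious ingroup topology: ((Zeta,Beta),(Epsilon,Delta)).
Zeta and Beta form a cherry on this tree, so they are sister taxa.

Beta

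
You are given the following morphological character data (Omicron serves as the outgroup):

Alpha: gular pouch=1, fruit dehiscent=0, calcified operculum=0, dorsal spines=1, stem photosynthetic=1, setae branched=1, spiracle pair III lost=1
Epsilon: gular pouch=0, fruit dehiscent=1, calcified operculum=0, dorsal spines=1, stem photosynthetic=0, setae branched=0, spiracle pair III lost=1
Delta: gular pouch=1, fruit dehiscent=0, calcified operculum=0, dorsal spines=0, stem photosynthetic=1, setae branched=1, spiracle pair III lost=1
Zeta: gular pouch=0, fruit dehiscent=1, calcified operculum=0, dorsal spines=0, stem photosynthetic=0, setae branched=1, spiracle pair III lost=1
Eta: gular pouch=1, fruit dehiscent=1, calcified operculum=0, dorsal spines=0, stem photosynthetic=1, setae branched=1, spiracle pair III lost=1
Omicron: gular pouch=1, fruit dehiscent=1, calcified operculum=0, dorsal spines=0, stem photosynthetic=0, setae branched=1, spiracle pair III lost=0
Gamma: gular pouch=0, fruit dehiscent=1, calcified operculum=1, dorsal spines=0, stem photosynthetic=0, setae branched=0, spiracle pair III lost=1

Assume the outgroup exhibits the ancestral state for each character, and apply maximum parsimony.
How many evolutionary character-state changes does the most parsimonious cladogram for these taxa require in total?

8

Character polarity is set by the outgroup: the derived state is whichever differs from the outgroup's state, so for gular pouch, fruit dehiscent, setae branched the derived state is '0', and for the remaining characters it is '1'.
gular pouch: derived state '0' in Epsilon, Gamma, and Zeta only — synapomorphy for {Epsilon, Gamma, Zeta}.
Only Alpha and Delta show the derived state '0' for fruit dehiscent, supporting them as a clade.
calcified operculum (derived state '1') is unique to Gamma (autapomorphy; uninformative for grouping).
dorsal spines (state '1') occurs in Alpha and Epsilon but conflicts with the nesting implied by the other characters — most parsimoniously interpreted as homoplasy.
stem photosynthetic: derived state '1' in Alpha, Delta, and Eta only — synapomorphy for {Alpha, Delta, Eta}.
setae branched: derived state '0' in Epsilon and Gamma only — synapomorphy for {Epsilon, Gamma}.
spiracle pair III lost (derived state '1') is shared by all ingroup taxa — unites the whole ingroup.
Most parsimonious ingroup topology: ((Eta,(Delta,Alpha)),((Epsilon,Gamma),Zeta)).
Changes per character on this tree: gular pouch: 1; fruit dehiscent: 1; calcified operculum: 1; dorsal spines: 2; stem photosynthetic: 1; setae branched: 1; spiracle pair III lost: 1.
Total = 8.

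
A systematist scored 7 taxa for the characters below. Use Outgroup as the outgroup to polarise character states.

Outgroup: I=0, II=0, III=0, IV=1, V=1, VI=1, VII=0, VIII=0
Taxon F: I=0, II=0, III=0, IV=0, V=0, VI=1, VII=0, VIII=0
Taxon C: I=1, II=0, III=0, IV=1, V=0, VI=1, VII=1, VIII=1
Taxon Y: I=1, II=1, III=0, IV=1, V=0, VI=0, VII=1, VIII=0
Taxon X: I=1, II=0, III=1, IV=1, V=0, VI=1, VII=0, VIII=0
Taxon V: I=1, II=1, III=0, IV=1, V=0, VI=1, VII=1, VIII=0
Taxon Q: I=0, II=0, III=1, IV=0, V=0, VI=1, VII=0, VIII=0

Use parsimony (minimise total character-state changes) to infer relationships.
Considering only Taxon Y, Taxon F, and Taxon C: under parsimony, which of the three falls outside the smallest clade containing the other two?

Taxon F

Character polarity is set by the outgroup: the derived state is whichever differs from the outgroup's state, so for IV, V, VI the derived state is '0', and for the remaining characters it is '1'.
Only Taxon C, Taxon V, Taxon X, and Taxon Y show the derived state '1' for I, supporting them as a clade.
II: derived state '1' in Taxon V and Taxon Y only — synapomorphy for {Taxon V, Taxon Y}.
III (state '1') occurs in Taxon Q and Taxon X but conflicts with the nesting implied by the other characters — most parsimoniously interpreted as homoplasy.
Only Taxon F and Taxon Q show the derived state '0' for IV, supporting them as a clade.
V (derived state '0') is shared by all ingroup taxa — unites the whole ingroup.
VI (derived state '0') is unique to Taxon Y (autapomorphy; uninformative for grouping).
Only Taxon C, Taxon V, and Taxon Y show the derived state '1' for VII, supporting them as a clade.
VIII: derived state '1' in Taxon C only — an autapomorphy, so it tells us nothing about relationships among taxa.
Most parsimonious ingroup topology: ((Taxon F,Taxon Q),((Taxon C,(Taxon Y,Taxon V)),Taxon X)).
Taxon C and Taxon Y share a more recent common ancestor with each other than either does with Taxon F, so Taxon F is the least closely related of the three.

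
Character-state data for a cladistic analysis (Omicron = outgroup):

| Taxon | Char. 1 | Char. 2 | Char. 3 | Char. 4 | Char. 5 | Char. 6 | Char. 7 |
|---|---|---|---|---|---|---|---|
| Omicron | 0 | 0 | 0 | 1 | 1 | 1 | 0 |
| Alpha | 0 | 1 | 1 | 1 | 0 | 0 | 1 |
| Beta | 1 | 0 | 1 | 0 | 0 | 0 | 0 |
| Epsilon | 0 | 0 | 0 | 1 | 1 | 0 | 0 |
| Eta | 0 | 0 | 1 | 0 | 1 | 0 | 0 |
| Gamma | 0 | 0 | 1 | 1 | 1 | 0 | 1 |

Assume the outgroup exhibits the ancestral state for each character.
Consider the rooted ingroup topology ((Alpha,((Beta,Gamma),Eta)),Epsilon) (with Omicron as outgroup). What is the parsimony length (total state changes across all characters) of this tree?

10

Map each character onto ((Alpha,((Beta,Gamma),Eta)),Epsilon) (rooted by Omicron) and count the minimum state changes it requires (Fitch parsimony):
Char. 1: 1; Char. 2: 1; Char. 3: 1; Char. 4: 2; Char. 5: 2; Char. 6: 1; Char. 7: 2.
Total tree length = 10.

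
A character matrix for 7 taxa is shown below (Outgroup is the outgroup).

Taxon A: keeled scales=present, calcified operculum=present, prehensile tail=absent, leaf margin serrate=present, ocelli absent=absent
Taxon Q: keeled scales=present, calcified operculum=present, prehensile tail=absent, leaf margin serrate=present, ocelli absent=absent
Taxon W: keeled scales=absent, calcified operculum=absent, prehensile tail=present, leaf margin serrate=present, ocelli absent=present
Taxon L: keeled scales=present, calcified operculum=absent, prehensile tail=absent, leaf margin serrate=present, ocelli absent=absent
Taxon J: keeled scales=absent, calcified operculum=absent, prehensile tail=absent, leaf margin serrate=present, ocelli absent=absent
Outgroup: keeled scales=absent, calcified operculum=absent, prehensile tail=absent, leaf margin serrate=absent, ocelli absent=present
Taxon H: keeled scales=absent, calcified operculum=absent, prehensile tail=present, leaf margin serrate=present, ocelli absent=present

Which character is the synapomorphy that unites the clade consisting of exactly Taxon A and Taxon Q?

Character polarity is set by the outgroup: the derived state is whichever differs from the outgroup's state, so for ocelli absent the derived state is 'absent', and for the remaining characters it is 'present'.
keeled scales (derived state 'present') is shared by Taxon A, Taxon L, and Taxon Q — a synapomorphy uniting that clade.
calcified operculum: derived state 'present' in Taxon A and Taxon Q only — synapomorphy for {Taxon A, Taxon Q}.
Only Taxon H and Taxon W show the derived state 'present' for prehensile tail, supporting them as a clade.
leaf margin serrate (derived state 'present') is shared by all ingroup taxa — unites the whole ingroup.
Only Taxon A, Taxon J, Taxon L, and Taxon Q show the derived state 'absent' for ocelli absent, supporting them as a clade.
Most parsimonious ingroup topology: ((((Taxon Q,Taxon A),Taxon L),Taxon J),(Taxon H,Taxon W)).
The clade {Taxon A, Taxon Q} is supported by calcified operculum: its derived state 'present' occurs in exactly those taxa and in no other taxon (including the outgroup).

calcified operculum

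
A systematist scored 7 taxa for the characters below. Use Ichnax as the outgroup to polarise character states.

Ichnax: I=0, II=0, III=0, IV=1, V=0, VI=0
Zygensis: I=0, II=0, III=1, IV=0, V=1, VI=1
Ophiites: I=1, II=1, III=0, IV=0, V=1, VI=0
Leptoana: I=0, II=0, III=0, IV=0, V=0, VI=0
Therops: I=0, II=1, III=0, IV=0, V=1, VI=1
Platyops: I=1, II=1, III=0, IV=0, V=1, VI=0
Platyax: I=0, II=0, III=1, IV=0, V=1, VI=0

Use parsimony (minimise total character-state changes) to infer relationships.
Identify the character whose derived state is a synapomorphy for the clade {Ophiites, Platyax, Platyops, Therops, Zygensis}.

V

Character polarity is set by the outgroup: the derived state is whichever differs from the outgroup's state, so for IV the derived state is '0', and for the remaining characters it is '1'.
I: derived state '1' in Ophiites and Platyops only — synapomorphy for {Ophiites, Platyops}.
Only Ophiites, Platyops, and Therops show the derived state '1' for II, supporting them as a clade.
Only Platyax and Zygensis show the derived state '1' for III, supporting them as a clade.
All ingroup taxa share the derived state '0' for IV; it defines the ingroup but does not resolve relationships within it.
V: derived state '1' in Ophiites, Platyax, Platyops, Therops, and Zygensis only — synapomorphy for {Ophiites, Platyax, Platyops, Therops, Zygensis}.
VI groups Therops and Zygensis, which is incompatible with the clades supported by the remaining characters; treating it as convergent (homoplasy) costs fewer steps than any alternative tree.
Most parsimonious ingroup topology: (((Zygensis,Platyax),((Ophiites,Platyops),Therops)),Leptoana).
The clade {Ophiites, Platyax, Platyops, Therops, Zygensis} is supported by V: its derived state '1' occurs in exactly those taxa and in no other taxon (including the outgroup).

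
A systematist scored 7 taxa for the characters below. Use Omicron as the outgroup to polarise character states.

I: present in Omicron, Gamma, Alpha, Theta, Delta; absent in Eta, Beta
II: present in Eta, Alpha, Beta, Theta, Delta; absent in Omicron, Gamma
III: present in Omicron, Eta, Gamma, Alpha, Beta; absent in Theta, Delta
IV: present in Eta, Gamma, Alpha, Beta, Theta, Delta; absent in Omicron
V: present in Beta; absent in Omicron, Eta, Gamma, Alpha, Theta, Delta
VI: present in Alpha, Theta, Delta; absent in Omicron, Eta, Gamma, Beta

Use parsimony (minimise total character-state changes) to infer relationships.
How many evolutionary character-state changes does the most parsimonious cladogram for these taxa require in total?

Character polarity is set by the outgroup: the derived state is whichever differs from the outgroup's state, so for I, III the derived state is 'absent', and for the remaining characters it is 'present'.
I: derived state 'absent' in Beta and Eta only — synapomorphy for {Beta, Eta}.
II (derived state 'present') is shared by Alpha, Beta, Delta, Eta, and Theta — a synapomorphy uniting that clade.
III: derived state 'absent' in Delta and Theta only — synapomorphy for {Delta, Theta}.
IV (derived state 'present') is shared by all ingroup taxa — unites the whole ingroup.
V: derived state 'present' in Beta only — an autapomorphy, so it tells us nothing about relationships among taxa.
Only Alpha, Delta, and Theta show the derived state 'present' for VI, supporting them as a clade.
Most parsimonious ingroup topology: (((Eta,Beta),(Alpha,(Theta,Delta))),Gamma).
Changes per character on this tree: I: 1; II: 1; III: 1; IV: 1; V: 1; VI: 1.
Total = 6.

6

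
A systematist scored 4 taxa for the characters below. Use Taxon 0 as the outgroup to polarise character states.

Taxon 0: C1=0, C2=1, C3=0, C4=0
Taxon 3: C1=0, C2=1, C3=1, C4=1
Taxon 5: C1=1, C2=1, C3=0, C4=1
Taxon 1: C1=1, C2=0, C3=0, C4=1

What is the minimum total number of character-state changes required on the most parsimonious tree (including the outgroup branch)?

Character polarity is set by the outgroup: the derived state is whichever differs from the outgroup's state, so for C2 the derived state is '0', and for the remaining characters it is '1'.
C1 (derived state '1') is shared by Taxon 1 and Taxon 5 — a synapomorphy uniting that clade.
C2 (derived state '0') is unique to Taxon 1 (autapomorphy; uninformative for grouping).
C3: derived state '1' in Taxon 3 only — an autapomorphy, so it tells us nothing about relationships among taxa.
All ingroup taxa share the derived state '1' for C4; it defines the ingroup but does not resolve relationships within it.
Most parsimonious ingroup topology: (Taxon 3,(Taxon 1,Taxon 5)).
Changes per character on this tree: C1: 1; C2: 1; C3: 1; C4: 1.
Total = 4.

4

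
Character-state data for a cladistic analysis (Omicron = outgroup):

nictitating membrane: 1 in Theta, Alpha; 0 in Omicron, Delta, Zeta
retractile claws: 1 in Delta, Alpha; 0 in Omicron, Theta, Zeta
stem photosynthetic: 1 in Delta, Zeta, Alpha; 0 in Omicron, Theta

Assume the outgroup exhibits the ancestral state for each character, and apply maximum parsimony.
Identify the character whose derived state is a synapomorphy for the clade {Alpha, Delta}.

The outgroup has state '0' for every character, so '1' is the derived state throughout.
nictitating membrane groups Alpha and Theta, which is incompatible with the clades supported by the remaining characters; treating it as convergent (homoplasy) costs fewer steps than any alternative tree.
Only Alpha and Delta show the derived state '1' for retractile claws, supporting them as a clade.
Only Alpha, Delta, and Zeta show the derived state '1' for stem photosynthetic, supporting them as a clade.
Most parsimonious ingroup topology: (((Delta,Alpha),Zeta),Theta).
The clade {Alpha, Delta} is supported by retractile claws: its derived state '1' occurs in exactly those taxa and in no other taxon (including the outgroup).

retractile claws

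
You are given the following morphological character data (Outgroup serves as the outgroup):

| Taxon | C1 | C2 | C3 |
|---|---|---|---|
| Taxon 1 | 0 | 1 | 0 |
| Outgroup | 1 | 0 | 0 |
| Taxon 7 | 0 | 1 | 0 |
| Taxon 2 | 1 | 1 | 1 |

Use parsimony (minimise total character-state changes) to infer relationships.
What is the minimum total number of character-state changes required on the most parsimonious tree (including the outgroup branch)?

Character polarity is set by the outgroup: the derived state is whichever differs from the outgroup's state, so for C1 the derived state is '0', and for the remaining characters it is '1'.
C1: derived state '0' in Taxon 1 and Taxon 7 only — synapomorphy for {Taxon 1, Taxon 7}.
All ingroup taxa share the derived state '1' for C2; it defines the ingroup but does not resolve relationships within it.
C3 (derived state '1') is unique to Taxon 2 (autapomorphy; uninformative for grouping).
Most parsimonious ingroup topology: ((Taxon 7,Taxon 1),Taxon 2).
Changes per character on this tree: C1: 1; C2: 1; C3: 1.
Total = 3.

3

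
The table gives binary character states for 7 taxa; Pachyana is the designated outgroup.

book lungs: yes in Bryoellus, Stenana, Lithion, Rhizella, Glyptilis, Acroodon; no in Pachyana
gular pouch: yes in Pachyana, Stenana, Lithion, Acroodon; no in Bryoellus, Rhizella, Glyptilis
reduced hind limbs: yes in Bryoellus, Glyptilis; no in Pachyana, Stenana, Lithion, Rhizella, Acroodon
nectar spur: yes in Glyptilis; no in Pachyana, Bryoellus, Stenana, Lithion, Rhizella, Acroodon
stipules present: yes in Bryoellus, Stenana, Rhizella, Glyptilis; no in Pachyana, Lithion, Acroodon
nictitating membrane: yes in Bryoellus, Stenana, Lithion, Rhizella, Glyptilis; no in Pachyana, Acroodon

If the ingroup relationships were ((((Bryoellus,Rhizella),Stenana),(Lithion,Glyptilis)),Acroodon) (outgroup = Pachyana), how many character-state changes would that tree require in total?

Map each character onto ((((Bryoellus,Rhizella),Stenana),(Lithion,Glyptilis)),Acroodon) (rooted by Pachyana) and count the minimum state changes it requires (Fitch parsimony):
book lungs: 1; gular pouch: 2; reduced hind limbs: 2; nectar spur: 1; stipules present: 2; nictitating membrane: 1.
Total tree length = 9.

9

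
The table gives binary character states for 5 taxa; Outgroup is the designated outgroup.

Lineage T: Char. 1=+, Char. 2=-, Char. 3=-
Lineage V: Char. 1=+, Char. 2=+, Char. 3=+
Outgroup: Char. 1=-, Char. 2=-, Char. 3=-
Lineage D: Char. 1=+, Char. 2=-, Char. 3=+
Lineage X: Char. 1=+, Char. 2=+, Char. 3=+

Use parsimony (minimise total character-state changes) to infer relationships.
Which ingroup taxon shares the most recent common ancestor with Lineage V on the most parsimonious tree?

Lineage X

The outgroup has state '-' for every character, so '+' is the derived state throughout.
All ingroup taxa share the derived state '+' for Char. 1; it defines the ingroup but does not resolve relationships within it.
Char. 2 (derived state '+') is shared by Lineage V and Lineage X — a synapomorphy uniting that clade.
Char. 3: derived state '+' in Lineage D, Lineage V, and Lineage X only — synapomorphy for {Lineage D, Lineage V, Lineage X}.
Most parsimonious ingroup topology: ((Lineage D,(Lineage X,Lineage V)),Lineage T).
Lineage V and Lineage X form a cherry on this tree, so they are sister taxa.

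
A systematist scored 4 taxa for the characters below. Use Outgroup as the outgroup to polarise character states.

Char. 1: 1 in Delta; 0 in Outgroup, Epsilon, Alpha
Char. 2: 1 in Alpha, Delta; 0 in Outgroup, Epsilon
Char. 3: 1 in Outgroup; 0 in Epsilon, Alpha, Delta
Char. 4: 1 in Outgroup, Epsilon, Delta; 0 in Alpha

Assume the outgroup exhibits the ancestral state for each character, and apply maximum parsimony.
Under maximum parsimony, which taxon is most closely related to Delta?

Alpha

Character polarity is set by the outgroup: the derived state is whichever differs from the outgroup's state, so for Char. 3, Char. 4 the derived state is '0', and for the remaining characters it is '1'.
Char. 1: derived state '1' in Delta only — an autapomorphy, so it tells us nothing about relationships among taxa.
Char. 2 (derived state '1') is shared by Alpha and Delta — a synapomorphy uniting that clade.
All ingroup taxa share the derived state '0' for Char. 3; it defines the ingroup but does not resolve relationships within it.
Char. 4: derived state '0' in Alpha only — an autapomorphy, so it tells us nothing about relationships among taxa.
Most parsimonious ingroup topology: (Epsilon,(Alpha,Delta)).
Delta and Alpha form a cherry on this tree, so they are sister taxa.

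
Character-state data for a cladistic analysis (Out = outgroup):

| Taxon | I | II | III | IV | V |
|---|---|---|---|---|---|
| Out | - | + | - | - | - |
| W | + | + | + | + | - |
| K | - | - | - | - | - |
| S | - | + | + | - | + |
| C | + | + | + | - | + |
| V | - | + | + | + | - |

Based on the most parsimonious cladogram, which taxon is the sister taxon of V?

Character polarity is set by the outgroup: the derived state is whichever differs from the outgroup's state, so for II the derived state is '-', and for the remaining characters it is '+'.
I (state '+') occurs in C and W but conflicts with the nesting implied by the other characters — most parsimoniously interpreted as homoplasy.
II: derived state '-' in K only — an autapomorphy, so it tells us nothing about relationships among taxa.
Only C, S, V, and W show the derived state '+' for III, supporting them as a clade.
Only V and W show the derived state '+' for IV, supporting them as a clade.
V (derived state '+') is shared by C and S — a synapomorphy uniting that clade.
Most parsimonious ingroup topology: (((W,V),(S,C)),K).
V and W form a cherry on this tree, so they are sister taxa.

W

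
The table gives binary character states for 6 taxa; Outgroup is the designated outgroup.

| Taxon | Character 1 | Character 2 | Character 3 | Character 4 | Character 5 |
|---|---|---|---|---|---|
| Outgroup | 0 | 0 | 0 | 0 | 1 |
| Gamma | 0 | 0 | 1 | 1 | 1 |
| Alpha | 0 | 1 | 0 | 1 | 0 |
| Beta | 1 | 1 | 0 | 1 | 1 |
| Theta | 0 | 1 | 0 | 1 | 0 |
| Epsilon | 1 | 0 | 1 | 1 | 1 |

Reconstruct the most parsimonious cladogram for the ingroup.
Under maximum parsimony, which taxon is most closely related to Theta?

Character polarity is set by the outgroup: the derived state is whichever differs from the outgroup's state, so for Character 5 the derived state is '0', and for the remaining characters it is '1'.
Character 1 groups Beta and Epsilon, which is incompatible with the clades supported by the remaining characters; treating it as convergent (homoplasy) costs fewer steps than any alternative tree.
Character 2 (derived state '1') is shared by Alpha, Beta, and Theta — a synapomorphy uniting that clade.
Only Epsilon and Gamma show the derived state '1' for Character 3, supporting them as a clade.
All ingroup taxa share the derived state '1' for Character 4; it defines the ingroup but does not resolve relationships within it.
Character 5 (derived state '0') is shared by Alpha and Theta — a synapomorphy uniting that clade.
Most parsimonious ingroup topology: ((Gamma,Epsilon),((Alpha,Theta),Beta)).
Theta and Alpha form a cherry on this tree, so they are sister taxa.

Alpha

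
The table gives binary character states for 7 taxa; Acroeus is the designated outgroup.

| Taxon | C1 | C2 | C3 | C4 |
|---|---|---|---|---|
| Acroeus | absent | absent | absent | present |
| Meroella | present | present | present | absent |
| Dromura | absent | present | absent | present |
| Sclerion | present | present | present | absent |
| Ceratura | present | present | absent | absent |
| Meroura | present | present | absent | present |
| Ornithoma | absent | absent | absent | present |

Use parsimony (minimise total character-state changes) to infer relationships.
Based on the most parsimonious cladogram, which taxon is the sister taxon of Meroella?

Sclerion

Character polarity is set by the outgroup: the derived state is whichever differs from the outgroup's state, so for C4 the derived state is 'absent', and for the remaining characters it is 'present'.
Only Ceratura, Meroella, Meroura, and Sclerion show the derived state 'present' for C1, supporting them as a clade.
C2: derived state 'present' in Ceratura, Dromura, Meroella, Meroura, and Sclerion only — synapomorphy for {Ceratura, Dromura, Meroella, Meroura, Sclerion}.
Only Meroella and Sclerion show the derived state 'present' for C3, supporting them as a clade.
C4: derived state 'absent' in Ceratura, Meroella, and Sclerion only — synapomorphy for {Ceratura, Meroella, Sclerion}.
Most parsimonious ingroup topology: (((((Meroella,Sclerion),Ceratura),Meroura),Dromura),Ornithoma).
Meroella and Sclerion form a cherry on this tree, so they are sister taxa.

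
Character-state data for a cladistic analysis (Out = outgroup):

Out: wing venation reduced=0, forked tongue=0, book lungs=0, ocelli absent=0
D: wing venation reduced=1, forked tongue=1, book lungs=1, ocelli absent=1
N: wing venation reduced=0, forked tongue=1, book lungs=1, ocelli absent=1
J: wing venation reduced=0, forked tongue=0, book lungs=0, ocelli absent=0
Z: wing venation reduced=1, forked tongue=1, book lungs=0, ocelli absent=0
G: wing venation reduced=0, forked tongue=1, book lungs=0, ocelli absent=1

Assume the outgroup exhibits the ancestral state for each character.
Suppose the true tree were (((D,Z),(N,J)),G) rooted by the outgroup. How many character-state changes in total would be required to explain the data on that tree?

Map each character onto (((D,Z),(N,J)),G) (rooted by Out) and count the minimum state changes it requires (Fitch parsimony):
wing venation reduced: 1; forked tongue: 2; book lungs: 2; ocelli absent: 3.
Total tree length = 8.

8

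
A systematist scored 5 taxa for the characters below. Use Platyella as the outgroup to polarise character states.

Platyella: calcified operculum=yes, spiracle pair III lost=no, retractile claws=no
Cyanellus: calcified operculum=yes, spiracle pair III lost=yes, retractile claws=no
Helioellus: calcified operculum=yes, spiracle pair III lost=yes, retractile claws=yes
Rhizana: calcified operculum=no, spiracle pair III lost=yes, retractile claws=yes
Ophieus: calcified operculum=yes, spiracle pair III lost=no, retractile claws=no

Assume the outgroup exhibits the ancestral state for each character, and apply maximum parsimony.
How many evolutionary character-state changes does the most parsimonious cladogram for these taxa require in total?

Character polarity is set by the outgroup: the derived state is whichever differs from the outgroup's state, so for calcified operculum the derived state is 'no', and for the remaining characters it is 'yes'.
calcified operculum (derived state 'no') is unique to Rhizana (autapomorphy; uninformative for grouping).
Only Cyanellus, Helioellus, and Rhizana show the derived state 'yes' for spiracle pair III lost, supporting them as a clade.
Only Helioellus and Rhizana show the derived state 'yes' for retractile claws, supporting them as a clade.
Most parsimonious ingroup topology: ((Cyanellus,(Helioellus,Rhizana)),Ophieus).
Changes per character on this tree: calcified operculum: 1; spiracle pair III lost: 1; retractile claws: 1.
Total = 3.

3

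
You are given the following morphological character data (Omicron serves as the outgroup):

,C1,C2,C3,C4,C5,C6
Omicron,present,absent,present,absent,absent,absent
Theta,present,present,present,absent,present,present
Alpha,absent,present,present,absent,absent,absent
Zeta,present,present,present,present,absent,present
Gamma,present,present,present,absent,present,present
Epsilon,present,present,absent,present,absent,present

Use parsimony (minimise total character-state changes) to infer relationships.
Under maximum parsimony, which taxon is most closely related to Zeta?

Epsilon

Character polarity is set by the outgroup: the derived state is whichever differs from the outgroup's state, so for C1, C3 the derived state is 'absent', and for the remaining characters it is 'present'.
C1 (derived state 'absent') is unique to Alpha (autapomorphy; uninformative for grouping).
C2 (derived state 'present') is shared by all ingroup taxa — unites the whole ingroup.
C3 (derived state 'absent') is unique to Epsilon (autapomorphy; uninformative for grouping).
C4: derived state 'present' in Epsilon and Zeta only — synapomorphy for {Epsilon, Zeta}.
C5: derived state 'present' in Gamma and Theta only — synapomorphy for {Gamma, Theta}.
C6 (derived state 'present') is shared by Epsilon, Gamma, Theta, and Zeta — a synapomorphy uniting that clade.
Most parsimonious ingroup topology: (((Theta,Gamma),(Zeta,Epsilon)),Alpha).
Zeta and Epsilon form a cherry on this tree, so they are sister taxa.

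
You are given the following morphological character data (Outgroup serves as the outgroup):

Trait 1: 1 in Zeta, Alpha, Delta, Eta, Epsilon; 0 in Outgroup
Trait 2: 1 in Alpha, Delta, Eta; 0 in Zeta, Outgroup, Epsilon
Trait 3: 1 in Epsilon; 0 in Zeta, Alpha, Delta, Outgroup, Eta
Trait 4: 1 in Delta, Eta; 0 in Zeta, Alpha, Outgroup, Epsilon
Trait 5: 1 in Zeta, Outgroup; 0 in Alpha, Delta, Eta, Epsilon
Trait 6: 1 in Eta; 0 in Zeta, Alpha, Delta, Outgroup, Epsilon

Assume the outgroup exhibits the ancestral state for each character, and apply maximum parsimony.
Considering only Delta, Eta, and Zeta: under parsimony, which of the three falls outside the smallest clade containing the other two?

Zeta

Character polarity is set by the outgroup: the derived state is whichever differs from the outgroup's state, so for Trait 5 the derived state is '0', and for the remaining characters it is '1'.
All ingroup taxa share the derived state '1' for Trait 1; it defines the ingroup but does not resolve relationships within it.
Trait 2 (derived state '1') is shared by Alpha, Delta, and Eta — a synapomorphy uniting that clade.
Trait 3: derived state '1' in Epsilon only — an autapomorphy, so it tells us nothing about relationships among taxa.
Only Delta and Eta show the derived state '1' for Trait 4, supporting them as a clade.
Only Alpha, Delta, Epsilon, and Eta show the derived state '0' for Trait 5, supporting them as a clade.
Trait 6 (derived state '1') is unique to Eta (autapomorphy; uninformative for grouping).
Most parsimonious ingroup topology: ((((Eta,Delta),Alpha),Epsilon),Zeta).
Eta and Delta share a more recent common ancestor with each other than either does with Zeta, so Zeta is the least closely related of the three.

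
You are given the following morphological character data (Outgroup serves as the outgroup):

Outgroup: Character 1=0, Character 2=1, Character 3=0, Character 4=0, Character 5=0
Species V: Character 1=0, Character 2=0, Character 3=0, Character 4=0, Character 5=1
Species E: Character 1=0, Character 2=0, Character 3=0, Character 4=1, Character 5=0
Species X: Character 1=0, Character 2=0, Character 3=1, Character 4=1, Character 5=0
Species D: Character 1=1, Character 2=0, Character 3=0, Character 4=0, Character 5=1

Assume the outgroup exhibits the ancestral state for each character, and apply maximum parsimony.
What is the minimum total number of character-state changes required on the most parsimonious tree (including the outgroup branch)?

5

Character polarity is set by the outgroup: the derived state is whichever differs from the outgroup's state, so for Character 2 the derived state is '0', and for the remaining characters it is '1'.
Character 1 (derived state '1') is unique to Species D (autapomorphy; uninformative for grouping).
All ingroup taxa share the derived state '0' for Character 2; it defines the ingroup but does not resolve relationships within it.
Character 3: derived state '1' in Species X only — an autapomorphy, so it tells us nothing about relationships among taxa.
Only Species E and Species X show the derived state '1' for Character 4, supporting them as a clade.
Only Species D and Species V show the derived state '1' for Character 5, supporting them as a clade.
Most parsimonious ingroup topology: ((Species E,Species X),(Species D,Species V)).
Changes per character on this tree: Character 1: 1; Character 2: 1; Character 3: 1; Character 4: 1; Character 5: 1.
Total = 5.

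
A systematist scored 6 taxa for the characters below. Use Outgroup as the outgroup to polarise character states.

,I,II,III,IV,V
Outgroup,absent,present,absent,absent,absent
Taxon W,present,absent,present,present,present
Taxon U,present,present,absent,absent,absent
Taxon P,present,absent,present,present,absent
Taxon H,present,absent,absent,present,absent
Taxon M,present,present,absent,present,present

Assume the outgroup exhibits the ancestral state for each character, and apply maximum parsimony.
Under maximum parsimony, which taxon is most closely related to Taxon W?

Character polarity is set by the outgroup: the derived state is whichever differs from the outgroup's state, so for II the derived state is 'absent', and for the remaining characters it is 'present'.
All ingroup taxa share the derived state 'present' for I; it defines the ingroup but does not resolve relationships within it.
II (derived state 'absent') is shared by Taxon H, Taxon P, and Taxon W — a synapomorphy uniting that clade.
III (derived state 'present') is shared by Taxon P and Taxon W — a synapomorphy uniting that clade.
IV (derived state 'present') is shared by Taxon H, Taxon M, Taxon P, and Taxon W — a synapomorphy uniting that clade.
V groups Taxon M and Taxon W, which is incompatible with the clades supported by the remaining characters; treating it as convergent (homoplasy) costs fewer steps than any alternative tree.
Most parsimonious ingroup topology: (((Taxon H,(Taxon P,Taxon W)),Taxon M),Taxon U).
Taxon W and Taxon P form a cherry on this tree, so they are sister taxa.

Taxon P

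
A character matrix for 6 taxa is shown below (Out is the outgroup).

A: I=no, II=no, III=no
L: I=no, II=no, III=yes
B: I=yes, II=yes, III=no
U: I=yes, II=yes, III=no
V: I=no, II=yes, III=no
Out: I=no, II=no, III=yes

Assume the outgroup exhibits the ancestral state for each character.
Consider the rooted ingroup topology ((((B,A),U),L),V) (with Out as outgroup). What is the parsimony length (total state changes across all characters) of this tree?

Map each character onto ((((B,A),U),L),V) (rooted by Out) and count the minimum state changes it requires (Fitch parsimony):
I: 2; II: 3; III: 2.
Total tree length = 7.

7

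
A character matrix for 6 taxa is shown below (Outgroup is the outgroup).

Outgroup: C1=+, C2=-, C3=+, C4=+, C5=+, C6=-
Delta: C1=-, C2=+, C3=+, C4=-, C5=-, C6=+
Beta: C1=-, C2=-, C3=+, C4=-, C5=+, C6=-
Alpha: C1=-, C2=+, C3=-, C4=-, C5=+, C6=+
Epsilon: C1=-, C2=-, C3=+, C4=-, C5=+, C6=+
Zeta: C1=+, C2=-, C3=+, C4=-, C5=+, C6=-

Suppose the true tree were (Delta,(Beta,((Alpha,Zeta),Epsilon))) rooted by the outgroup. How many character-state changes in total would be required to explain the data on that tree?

10

Map each character onto (Delta,(Beta,((Alpha,Zeta),Epsilon))) (rooted by Outgroup) and count the minimum state changes it requires (Fitch parsimony):
C1: 2; C2: 2; C3: 1; C4: 1; C5: 1; C6: 3.
Total tree length = 10.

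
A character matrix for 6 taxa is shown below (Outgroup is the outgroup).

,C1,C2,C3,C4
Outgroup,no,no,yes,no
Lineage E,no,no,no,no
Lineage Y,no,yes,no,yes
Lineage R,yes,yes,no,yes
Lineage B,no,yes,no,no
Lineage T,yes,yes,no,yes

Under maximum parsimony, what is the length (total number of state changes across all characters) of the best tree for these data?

Character polarity is set by the outgroup: the derived state is whichever differs from the outgroup's state, so for C3 the derived state is 'no', and for the remaining characters it is 'yes'.
C1: derived state 'yes' in Lineage R and Lineage T only — synapomorphy for {Lineage R, Lineage T}.
C2 (derived state 'yes') is shared by Lineage B, Lineage R, Lineage T, and Lineage Y — a synapomorphy uniting that clade.
All ingroup taxa share the derived state 'no' for C3; it defines the ingroup but does not resolve relationships within it.
C4 (derived state 'yes') is shared by Lineage R, Lineage T, and Lineage Y — a synapomorphy uniting that clade.
Most parsimonious ingroup topology: (Lineage E,((Lineage Y,(Lineage R,Lineage T)),Lineage B)).
Changes per character on this tree: C1: 1; C2: 1; C3: 1; C4: 1.
Total = 4.

4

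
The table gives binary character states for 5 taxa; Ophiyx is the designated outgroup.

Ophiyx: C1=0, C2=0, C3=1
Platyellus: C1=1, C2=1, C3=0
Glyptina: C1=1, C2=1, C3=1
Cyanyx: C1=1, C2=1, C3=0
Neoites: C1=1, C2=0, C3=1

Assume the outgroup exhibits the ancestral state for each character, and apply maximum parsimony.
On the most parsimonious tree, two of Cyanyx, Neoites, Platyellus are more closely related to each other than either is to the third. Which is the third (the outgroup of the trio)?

Neoites

Character polarity is set by the outgroup: the derived state is whichever differs from the outgroup's state, so for C3 the derived state is '0', and for the remaining characters it is '1'.
All ingroup taxa share the derived state '1' for C1; it defines the ingroup but does not resolve relationships within it.
C2 (derived state '1') is shared by Cyanyx, Glyptina, and Platyellus — a synapomorphy uniting that clade.
C3: derived state '0' in Cyanyx and Platyellus only — synapomorphy for {Cyanyx, Platyellus}.
Most parsimonious ingroup topology: (((Platyellus,Cyanyx),Glyptina),Neoites).
Cyanyx and Platyellus share a more recent common ancestor with each other than either does with Neoites, so Neoites is the least closely related of the three.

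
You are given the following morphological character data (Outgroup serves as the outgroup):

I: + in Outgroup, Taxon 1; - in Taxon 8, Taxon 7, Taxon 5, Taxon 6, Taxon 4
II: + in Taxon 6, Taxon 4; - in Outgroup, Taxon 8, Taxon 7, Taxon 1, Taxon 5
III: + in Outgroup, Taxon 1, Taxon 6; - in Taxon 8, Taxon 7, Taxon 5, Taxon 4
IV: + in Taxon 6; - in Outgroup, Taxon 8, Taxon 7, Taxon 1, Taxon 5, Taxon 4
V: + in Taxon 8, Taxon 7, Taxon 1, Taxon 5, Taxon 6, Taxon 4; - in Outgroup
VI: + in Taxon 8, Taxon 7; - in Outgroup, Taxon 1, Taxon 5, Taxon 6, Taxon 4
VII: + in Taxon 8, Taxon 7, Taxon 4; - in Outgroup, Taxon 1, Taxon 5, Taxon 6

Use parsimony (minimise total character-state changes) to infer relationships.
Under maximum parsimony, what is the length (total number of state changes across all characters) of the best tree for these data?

Character polarity is set by the outgroup: the derived state is whichever differs from the outgroup's state, so for I, III the derived state is '-', and for the remaining characters it is '+'.
I: derived state '-' in Taxon 4, Taxon 5, Taxon 6, Taxon 7, and Taxon 8 only — synapomorphy for {Taxon 4, Taxon 5, Taxon 6, Taxon 7, Taxon 8}.
II groups Taxon 4 and Taxon 6, which is incompatible with the clades supported by the remaining characters; treating it as convergent (homoplasy) costs fewer steps than any alternative tree.
III (derived state '-') is shared by Taxon 4, Taxon 5, Taxon 7, and Taxon 8 — a synapomorphy uniting that clade.
IV: derived state '+' in Taxon 6 only — an autapomorphy, so it tells us nothing about relationships among taxa.
V (derived state '+') is shared by all ingroup taxa — unites the whole ingroup.
VI (derived state '+') is shared by Taxon 7 and Taxon 8 — a synapomorphy uniting that clade.
VII (derived state '+') is shared by Taxon 4, Taxon 7, and Taxon 8 — a synapomorphy uniting that clade.
Most parsimonious ingroup topology: (((((Taxon 8,Taxon 7),Taxon 4),Taxon 5),Taxon 6),Taxon 1).
Changes per character on this tree: I: 1; II: 2; III: 1; IV: 1; V: 1; VI: 1; VII: 1.
Total = 8.

8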